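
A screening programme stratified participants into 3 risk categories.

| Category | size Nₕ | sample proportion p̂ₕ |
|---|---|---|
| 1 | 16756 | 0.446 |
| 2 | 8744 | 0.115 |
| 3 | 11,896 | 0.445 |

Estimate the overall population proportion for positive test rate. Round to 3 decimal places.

0.368

Wₕ = Nₕ/N with N = 37396: 0.4481, 0.2338, 0.3181.
p̂_st = 0.4481·0.446 + 0.2338·0.115 + 0.3181·0.445 ≈ 0.36829... → 0.368.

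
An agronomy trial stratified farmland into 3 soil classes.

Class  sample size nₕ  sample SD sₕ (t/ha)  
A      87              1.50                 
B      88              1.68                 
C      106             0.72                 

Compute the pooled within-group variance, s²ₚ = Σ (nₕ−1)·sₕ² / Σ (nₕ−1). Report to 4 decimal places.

A: (87−1)·1.50² = 86·2.25 = 193.5
B: (88−1)·1.68² = 87·2.8224 = 245.5488
C: (106−1)·0.72² = 105·0.5184 = 54.432
Numerator = 493.4808; denominator = Σ(nₕ−1) = 278.
s²ₚ = 493.4808/278 = 1.775111... → 1.7751.

1.7751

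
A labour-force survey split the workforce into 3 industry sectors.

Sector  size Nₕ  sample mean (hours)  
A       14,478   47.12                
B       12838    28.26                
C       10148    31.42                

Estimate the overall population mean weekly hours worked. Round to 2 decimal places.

N = 14478 + 12838 + 10148 = 37464.
Weight each subgroup mean by Nₕ/N and sum.
Σ Nₕx̄ₕ = 14478·47.12 + 12838·28.26 + 10148·31.42 = 682203.36 + 362801.88 + 318850.16 = 1363855.4.
Divide by N: 1363855.4 / 37464 = 36.4044... → 36.40.

36.40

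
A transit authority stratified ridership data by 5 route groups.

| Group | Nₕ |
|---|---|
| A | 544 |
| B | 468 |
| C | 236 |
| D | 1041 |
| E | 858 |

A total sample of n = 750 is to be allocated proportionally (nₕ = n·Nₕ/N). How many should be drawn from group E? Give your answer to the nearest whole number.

204

N = 544 + 468 + 236 + 1041 + 858 = 3147.
n_E = 750·858/3147 = 204.480... → 204.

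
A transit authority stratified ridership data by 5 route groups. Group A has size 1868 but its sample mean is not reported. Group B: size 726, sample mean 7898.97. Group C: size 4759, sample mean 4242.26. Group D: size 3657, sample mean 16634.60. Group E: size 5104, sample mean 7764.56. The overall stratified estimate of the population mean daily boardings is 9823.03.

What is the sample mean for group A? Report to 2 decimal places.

17077.99

Σ Nₕx̄ₕ = N·μ, so 1868·x̄_A = 16114·9823.03 − (726·7898.97 + 4759·4242.26 + 3657·16634.60 + 5104·7764.56).
= 158288305.42 − 126386614 = 31901691.42.
x̄_A = 31901691.42 / 1868 = 17077.9933... → 17077.99.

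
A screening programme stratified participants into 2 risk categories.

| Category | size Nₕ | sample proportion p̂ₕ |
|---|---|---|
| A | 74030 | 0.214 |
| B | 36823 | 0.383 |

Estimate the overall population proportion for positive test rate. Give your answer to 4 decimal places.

0.2701

Wₕ = Nₕ/N with N = 110853: 0.6678, 0.3322.
p̂_st = 0.6678·0.214 + 0.3322·0.383 ≈ 0.270138... → 0.2701.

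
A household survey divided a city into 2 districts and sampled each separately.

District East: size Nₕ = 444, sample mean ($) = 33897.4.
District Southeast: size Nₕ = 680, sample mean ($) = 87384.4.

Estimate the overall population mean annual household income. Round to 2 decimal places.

66256.08

N = 1124; weights Wₕ = Nₕ/N = (0.3950, 0.6050).
x̄_st = Σ Wₕ·x̄ₕ = 0.3950·33897.4 + 0.6050·87384.4 ≈ 66256.0833...
→ 66256.08.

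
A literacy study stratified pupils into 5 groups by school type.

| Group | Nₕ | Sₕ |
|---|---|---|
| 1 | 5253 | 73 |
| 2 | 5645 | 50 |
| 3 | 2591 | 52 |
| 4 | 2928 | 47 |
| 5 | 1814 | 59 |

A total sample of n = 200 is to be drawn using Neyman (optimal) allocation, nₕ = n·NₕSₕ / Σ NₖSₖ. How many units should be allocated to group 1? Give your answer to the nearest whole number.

73

1: NₕSₕ = 5253·73 = 383469
2: NₕSₕ = 5645·50 = 282250
3: NₕSₕ = 2591·52 = 134732
4: NₕSₕ = 2928·47 = 137616
5: NₕSₕ = 1814·59 = 107026
Σ NₕSₕ = 1045093.
n_1 = 200·383469/1045093 = 73.385... → 73.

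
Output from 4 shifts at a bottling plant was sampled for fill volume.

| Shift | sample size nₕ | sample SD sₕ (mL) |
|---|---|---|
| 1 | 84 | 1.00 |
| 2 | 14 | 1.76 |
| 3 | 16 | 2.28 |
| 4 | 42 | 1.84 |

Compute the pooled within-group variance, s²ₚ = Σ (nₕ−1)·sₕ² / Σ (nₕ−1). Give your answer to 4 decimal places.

2.2372

1: (84−1)·1.00² = 83·1 = 83
2: (14−1)·1.76² = 13·3.0976 = 40.2688
3: (16−1)·2.28² = 15·5.1984 = 77.976
4: (42−1)·1.84² = 41·3.3856 = 138.8096
Numerator = 340.0544; denominator = Σ(nₕ−1) = 152.
s²ₚ = 340.0544/152 = 2.2372 → 2.2372.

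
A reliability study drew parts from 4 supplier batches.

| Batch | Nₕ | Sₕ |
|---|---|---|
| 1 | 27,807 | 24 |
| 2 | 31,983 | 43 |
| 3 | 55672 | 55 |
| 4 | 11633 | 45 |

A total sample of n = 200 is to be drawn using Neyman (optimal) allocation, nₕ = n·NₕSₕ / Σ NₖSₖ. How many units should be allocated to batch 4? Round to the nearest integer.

19

1: NₕSₕ = 27807·24 = 667368
2: NₕSₕ = 31983·43 = 1375269
3: NₕSₕ = 55672·55 = 3061960
4: NₕSₕ = 11633·45 = 523485
Σ NₕSₕ = 5628082.
n_4 = 200·523485/5628082 = 18.603... → 19.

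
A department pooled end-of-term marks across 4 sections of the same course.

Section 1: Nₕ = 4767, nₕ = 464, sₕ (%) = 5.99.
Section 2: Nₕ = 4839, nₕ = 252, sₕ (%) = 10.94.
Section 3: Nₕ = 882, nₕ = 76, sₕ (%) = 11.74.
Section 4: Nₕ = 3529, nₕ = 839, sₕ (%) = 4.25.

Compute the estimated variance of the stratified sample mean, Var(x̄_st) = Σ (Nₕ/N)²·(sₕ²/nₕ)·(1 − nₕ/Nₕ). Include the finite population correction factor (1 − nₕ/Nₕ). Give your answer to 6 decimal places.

0.069330

N = 14017; Wₕ = Nₕ/N.
section 1: (4767/14017)²·5.99²/464·(1 − 464/4767) = 0.008073131
section 2: (4839/14017)²·10.94²/252·(1 − 252/4839) = 0.053654768
section 3: (882/14017)²·11.74²/76·(1 − 76/882) = 0.006561696
section 4: (3529/14017)²·4.25²/839·(1 − 839/3529) = 0.001040183
Sum = 0.069329777 → 0.069330.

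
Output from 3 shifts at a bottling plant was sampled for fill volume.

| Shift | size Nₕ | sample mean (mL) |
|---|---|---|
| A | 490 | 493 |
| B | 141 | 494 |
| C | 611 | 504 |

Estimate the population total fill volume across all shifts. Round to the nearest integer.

619168

A: 490·493 = 241570
B: 141·494 = 69654
C: 611·504 = 307944
τ̂ = Σ Nₕx̄ₕ = 619168.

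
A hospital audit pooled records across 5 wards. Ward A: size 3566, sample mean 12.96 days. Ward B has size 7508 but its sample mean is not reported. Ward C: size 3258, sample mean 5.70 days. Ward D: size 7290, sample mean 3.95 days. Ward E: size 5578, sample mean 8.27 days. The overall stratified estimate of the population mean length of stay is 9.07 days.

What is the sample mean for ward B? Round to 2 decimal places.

N = 3566 + 7508 + 3258 + 7290 + 5578 = 27200.
Overall total = μ·N = 9.07·27200 = 246704.
Subtract the known strata: 3566·12.96 + 3258·5.70 + 7290·3.95 + 5578·8.27 = 139711.52.
Remaining total for ward B: 246704 − 139711.52 = 106992.48.
Divide by its size: 106992.48 / 7508 = 14.2505... → 14.25.

14.25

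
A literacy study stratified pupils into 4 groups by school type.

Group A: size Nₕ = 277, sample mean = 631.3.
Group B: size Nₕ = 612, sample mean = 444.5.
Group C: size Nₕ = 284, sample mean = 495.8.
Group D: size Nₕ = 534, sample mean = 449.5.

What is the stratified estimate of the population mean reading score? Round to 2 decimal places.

x̄_st = (Σ Nₕx̄ₕ) / (Σ Nₕ) = (277·631.3 + 612·444.5 + 284·495.8 + 534·449.5) / 1707
= 827744.3 / 1707 = 484.9117... → 484.91.

484.91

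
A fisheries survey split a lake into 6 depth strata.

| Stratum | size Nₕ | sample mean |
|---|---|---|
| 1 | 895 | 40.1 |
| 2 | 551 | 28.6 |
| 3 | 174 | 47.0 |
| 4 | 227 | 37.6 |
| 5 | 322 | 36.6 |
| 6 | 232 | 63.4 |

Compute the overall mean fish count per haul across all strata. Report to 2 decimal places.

39.51

N = 2401; weights Wₕ = Nₕ/N = (0.3728, 0.2295, 0.0725, 0.0945, 0.1341, 0.0966).
x̄_st = Σ Wₕ·x̄ₕ = 0.3728·40.1 + 0.2295·28.6 + 0.0725·47.0 + 0.0945·37.6 + 0.1341·36.6 + 0.0966·63.4 ≈ 39.5066...
→ 39.51.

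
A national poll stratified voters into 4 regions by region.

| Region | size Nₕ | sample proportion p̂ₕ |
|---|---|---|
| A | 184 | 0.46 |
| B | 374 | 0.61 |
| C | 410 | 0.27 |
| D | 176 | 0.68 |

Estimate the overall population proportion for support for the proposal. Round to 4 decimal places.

N = 184 + 374 + 410 + 176 = 1144.
Overall proportion = Σ (Nₕ/N)·p̂ₕ.
Σ Nₕp̂ₕ = 84.64 + 228.14 + 110.7 + 119.68 = 543.16.
543.16 / 1144 = 0.474790... → 0.4748.

0.4748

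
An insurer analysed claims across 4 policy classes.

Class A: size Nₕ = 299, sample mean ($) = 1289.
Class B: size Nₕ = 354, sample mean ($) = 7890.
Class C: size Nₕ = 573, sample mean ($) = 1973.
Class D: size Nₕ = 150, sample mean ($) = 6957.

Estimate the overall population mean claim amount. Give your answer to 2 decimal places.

3889.93

x̄_st = (Σ Nₕx̄ₕ) / (Σ Nₕ) = (299·1289 + 354·7890 + 573·1973 + 150·6957) / 1376
= 5352550 / 1376 = 3889.9346... → 3889.93.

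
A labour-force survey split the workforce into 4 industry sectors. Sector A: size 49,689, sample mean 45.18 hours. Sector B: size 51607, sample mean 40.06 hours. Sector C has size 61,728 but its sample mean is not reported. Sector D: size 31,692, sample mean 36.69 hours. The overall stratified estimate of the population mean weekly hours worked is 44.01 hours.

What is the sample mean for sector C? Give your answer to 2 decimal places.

50.13

N = 49689 + 51607 + 61728 + 31692 = 194716.
Overall total = μ·N = 44.01·194716 = 8569451.16.
Subtract the known strata: 49689·45.18 + 51607·40.06 + 31692·36.69 = 5475104.92.
Remaining total for sector C: 8569451.16 − 5475104.92 = 3094346.24.
Divide by its size: 3094346.24 / 61728 = 50.1287... → 50.13.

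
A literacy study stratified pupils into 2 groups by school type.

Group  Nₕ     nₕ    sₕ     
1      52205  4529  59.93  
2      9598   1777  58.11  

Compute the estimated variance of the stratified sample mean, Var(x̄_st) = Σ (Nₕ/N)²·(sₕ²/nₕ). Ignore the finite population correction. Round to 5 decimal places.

0.61167

N = 61803. Term for each stratum: Wₕ²sₕ²/nₕ.
Var(x̄_st) = 0.56583697 + 0.04583072 = 0.61166769 → 0.61167.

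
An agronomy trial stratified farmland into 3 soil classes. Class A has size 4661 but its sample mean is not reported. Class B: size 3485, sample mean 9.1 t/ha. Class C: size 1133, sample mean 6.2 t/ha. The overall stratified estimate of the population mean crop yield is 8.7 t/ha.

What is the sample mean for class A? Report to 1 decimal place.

N = 4661 + 3485 + 1133 = 9279.
Overall total = μ·N = 8.7·9279 = 80727.3.
Subtract the known strata: 3485·9.1 + 1133·6.2 = 38738.1.
Remaining total for class A: 80727.3 − 38738.1 = 41989.2.
Divide by its size: 41989.2 / 4661 = 9.009... → 9.0.

9.0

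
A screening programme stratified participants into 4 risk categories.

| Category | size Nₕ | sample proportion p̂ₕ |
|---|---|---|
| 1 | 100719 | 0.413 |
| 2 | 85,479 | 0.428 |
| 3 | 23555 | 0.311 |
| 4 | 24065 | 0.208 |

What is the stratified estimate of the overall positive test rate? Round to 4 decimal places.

N = 100719 + 85479 + 23555 + 24065 = 233818.
Overall proportion = Σ (Nₕ/N)·p̂ₕ.
Σ Nₕp̂ₕ = 41596.947 + 36585.012 + 7325.605 + 5005.52 = 90513.084.
90513.084 / 233818 = 0.387109... → 0.3871.

0.3871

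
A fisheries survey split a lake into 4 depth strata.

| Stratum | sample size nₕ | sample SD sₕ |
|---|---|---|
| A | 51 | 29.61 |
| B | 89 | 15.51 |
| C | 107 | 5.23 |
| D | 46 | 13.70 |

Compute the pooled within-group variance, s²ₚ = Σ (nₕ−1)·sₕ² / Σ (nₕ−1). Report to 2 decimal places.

A: (51−1)·29.61² = 50·876.7521 = 43837.605
B: (89−1)·15.51² = 88·240.5601 = 21169.2888
C: (107−1)·5.23² = 106·27.3529 = 2899.4074
D: (46−1)·13.70² = 45·187.69 = 8446.05
Numerator = 76352.3512; denominator = Σ(nₕ−1) = 289.
s²ₚ = 76352.3512/289 = 264.1950... → 264.19.

264.19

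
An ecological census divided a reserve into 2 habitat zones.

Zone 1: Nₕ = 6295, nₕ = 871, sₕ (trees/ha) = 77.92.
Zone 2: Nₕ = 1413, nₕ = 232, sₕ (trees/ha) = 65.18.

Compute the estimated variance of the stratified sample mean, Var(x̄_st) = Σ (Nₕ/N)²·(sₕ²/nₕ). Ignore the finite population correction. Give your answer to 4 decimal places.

5.2647

N = 7708; Wₕ = Nₕ/N.
zone 1: (6295/7708)²·77.92²/871 = 4.6493023
zone 2: (1413/7708)²·65.18²/232 = 0.6153775
Sum = 5.2646799 → 5.2647.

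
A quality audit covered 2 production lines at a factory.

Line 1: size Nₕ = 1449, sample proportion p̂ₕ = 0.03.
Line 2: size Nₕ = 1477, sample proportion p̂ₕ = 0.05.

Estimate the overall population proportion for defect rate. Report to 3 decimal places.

Wₕ = Nₕ/N with N = 2926: 0.4952, 0.5048.
p̂_st = 0.4952·0.03 + 0.5048·0.05 ≈ 0.04010... → 0.040.

0.040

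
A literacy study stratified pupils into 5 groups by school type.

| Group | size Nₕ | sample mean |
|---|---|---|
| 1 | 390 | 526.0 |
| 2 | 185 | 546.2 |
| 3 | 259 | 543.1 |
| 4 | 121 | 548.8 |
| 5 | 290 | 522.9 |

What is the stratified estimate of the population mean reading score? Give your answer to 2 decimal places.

x̄_st = (Σ Nₕx̄ₕ) / (Σ Nₕ) = (390·526.0 + 185·546.2 + 259·543.1 + 121·548.8 + 290·522.9) / 1245
= 664895.7 / 1245 = 534.0528... → 534.05.

534.05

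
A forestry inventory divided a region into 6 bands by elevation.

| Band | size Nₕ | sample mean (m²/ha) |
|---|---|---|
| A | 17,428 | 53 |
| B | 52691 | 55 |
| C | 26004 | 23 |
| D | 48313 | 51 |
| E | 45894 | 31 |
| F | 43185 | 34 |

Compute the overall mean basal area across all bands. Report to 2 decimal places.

x̄_st = (Σ Nₕx̄ₕ) / (Σ Nₕ) = (17428·53 + 52691·55 + 26004·23 + 48313·51 + 45894·31 + 43185·34) / 233515
= 9774748 / 233515 = 41.8592... → 41.86.

41.86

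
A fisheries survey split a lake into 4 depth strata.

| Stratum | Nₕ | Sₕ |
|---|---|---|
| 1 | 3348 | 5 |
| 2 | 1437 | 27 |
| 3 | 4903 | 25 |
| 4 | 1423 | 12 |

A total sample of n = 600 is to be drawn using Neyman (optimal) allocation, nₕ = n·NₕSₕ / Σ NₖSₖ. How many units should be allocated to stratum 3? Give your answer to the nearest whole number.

377

1: NₕSₕ = 3348·5 = 16740
2: NₕSₕ = 1437·27 = 38799
3: NₕSₕ = 4903·25 = 122575
4: NₕSₕ = 1423·12 = 17076
Σ NₕSₕ = 195190.
n_3 = 600·122575/195190 = 376.787... → 377.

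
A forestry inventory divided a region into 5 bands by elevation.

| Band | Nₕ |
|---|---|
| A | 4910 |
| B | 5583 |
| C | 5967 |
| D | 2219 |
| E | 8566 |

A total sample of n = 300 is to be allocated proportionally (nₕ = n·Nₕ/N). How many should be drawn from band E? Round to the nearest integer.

94

N = 4910 + 5583 + 5967 + 2219 + 8566 = 27245.
n_E = 300·8566/27245 = 94.322... → 94.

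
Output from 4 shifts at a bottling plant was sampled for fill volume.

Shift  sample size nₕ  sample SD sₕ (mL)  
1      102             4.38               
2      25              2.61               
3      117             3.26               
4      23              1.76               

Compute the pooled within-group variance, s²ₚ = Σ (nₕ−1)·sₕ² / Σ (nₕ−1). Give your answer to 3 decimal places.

Degrees of freedom: 101 + 24 + 116 + 22 = 263.
Σ(nₕ−1)sₕ² = 101·19.1844 + 24·6.8121 + 116·10.6276 + 22·3.0976 = 3402.0636.
s²ₚ = 3402.0636 / 263 = 12.93560... → 12.936.

12.936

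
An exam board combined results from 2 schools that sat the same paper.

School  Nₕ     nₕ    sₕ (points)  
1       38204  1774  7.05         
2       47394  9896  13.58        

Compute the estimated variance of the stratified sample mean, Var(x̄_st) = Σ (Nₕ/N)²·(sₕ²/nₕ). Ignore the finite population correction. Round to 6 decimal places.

0.011294

N = 85598. Term for each stratum: Wₕ²sₕ²/nₕ.
Var(x̄_st) = 0.005581039 + 0.005712936 = 0.011293975 → 0.011294.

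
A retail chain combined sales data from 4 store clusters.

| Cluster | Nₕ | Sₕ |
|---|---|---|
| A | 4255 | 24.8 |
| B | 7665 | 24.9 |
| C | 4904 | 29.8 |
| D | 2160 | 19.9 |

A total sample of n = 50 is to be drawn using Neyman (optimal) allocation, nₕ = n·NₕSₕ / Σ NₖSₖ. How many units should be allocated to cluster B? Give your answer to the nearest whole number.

A: NₕSₕ = 4255·24.8 = 105524
B: NₕSₕ = 7665·24.9 = 190858.5
C: NₕSₕ = 4904·29.8 = 146139.2
D: NₕSₕ = 2160·19.9 = 42984
Σ NₕSₕ = 485505.7.
n_B = 50·190858.5/485505.7 = 19.656... → 20.

20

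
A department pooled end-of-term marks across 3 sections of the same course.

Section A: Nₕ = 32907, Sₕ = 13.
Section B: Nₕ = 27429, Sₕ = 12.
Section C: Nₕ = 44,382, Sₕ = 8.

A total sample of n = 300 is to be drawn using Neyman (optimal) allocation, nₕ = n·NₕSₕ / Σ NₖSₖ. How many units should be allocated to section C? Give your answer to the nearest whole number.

96

Σ NₕSₕ = 32907·13 + 27429·12 + 44382·8 = 1111995.
Share for C: 355056/1111995 = 0.31930.
n_C = 300 × 0.31930 = 95.789... → 96.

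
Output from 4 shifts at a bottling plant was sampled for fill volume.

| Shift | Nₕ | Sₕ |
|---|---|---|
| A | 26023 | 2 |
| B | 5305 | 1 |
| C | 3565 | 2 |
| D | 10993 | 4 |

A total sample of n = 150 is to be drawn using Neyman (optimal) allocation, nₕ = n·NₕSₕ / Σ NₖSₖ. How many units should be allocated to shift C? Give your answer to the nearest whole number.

A: NₕSₕ = 26023·2 = 52046
B: NₕSₕ = 5305·1 = 5305
C: NₕSₕ = 3565·2 = 7130
D: NₕSₕ = 10993·4 = 43972
Σ NₕSₕ = 108453.
n_C = 150·7130/108453 = 9.861... → 10.

10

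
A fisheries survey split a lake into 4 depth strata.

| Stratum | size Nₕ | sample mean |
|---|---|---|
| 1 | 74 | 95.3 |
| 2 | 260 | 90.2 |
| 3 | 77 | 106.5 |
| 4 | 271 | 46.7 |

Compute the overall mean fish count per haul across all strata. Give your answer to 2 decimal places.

x̄_st = (Σ Nₕx̄ₕ) / (Σ Nₕ) = (74·95.3 + 260·90.2 + 77·106.5 + 271·46.7) / 682
= 51360.4 / 682 = 75.3085... → 75.31.

75.31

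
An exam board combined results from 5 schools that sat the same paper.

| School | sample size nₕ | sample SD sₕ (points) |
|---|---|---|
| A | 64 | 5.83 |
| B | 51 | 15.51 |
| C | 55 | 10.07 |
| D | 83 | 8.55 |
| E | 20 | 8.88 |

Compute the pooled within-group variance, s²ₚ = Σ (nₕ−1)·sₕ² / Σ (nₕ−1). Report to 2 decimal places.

A: (64−1)·5.83² = 63·33.9889 = 2141.3007
B: (51−1)·15.51² = 50·240.5601 = 12028.005
C: (55−1)·10.07² = 54·101.4049 = 5475.8646
D: (83−1)·8.55² = 82·73.1025 = 5994.405
E: (20−1)·8.88² = 19·78.8544 = 1498.2336
Numerator = 27137.8089; denominator = Σ(nₕ−1) = 268.
s²ₚ = 27137.8089/268 = 101.2605... → 101.26.

101.26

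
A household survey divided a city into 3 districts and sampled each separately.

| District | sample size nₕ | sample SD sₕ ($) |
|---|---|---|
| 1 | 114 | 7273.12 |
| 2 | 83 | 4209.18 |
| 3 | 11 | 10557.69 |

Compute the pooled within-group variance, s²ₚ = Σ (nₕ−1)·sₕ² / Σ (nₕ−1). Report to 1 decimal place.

Degrees of freedom: 113 + 82 + 10 = 205.
Σ(nₕ−1)sₕ² = 113·52898274.5344 + 82·17717196.2724 + 10·111464818.1361 = 8544963298.085.
s²ₚ = 8544963298.085 / 205 = 41682747.796... → 41682747.8.

41682747.8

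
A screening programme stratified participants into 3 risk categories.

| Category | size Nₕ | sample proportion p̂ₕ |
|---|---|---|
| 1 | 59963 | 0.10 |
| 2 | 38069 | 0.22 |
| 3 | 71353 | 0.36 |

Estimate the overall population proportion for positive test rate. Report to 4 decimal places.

Wₕ = Nₕ/N with N = 169385: 0.3540, 0.2247, 0.4212.
p̂_st = 0.3540·0.10 + 0.2247·0.22 + 0.4212·0.36 ≈ 0.236494... → 0.2365.

0.2365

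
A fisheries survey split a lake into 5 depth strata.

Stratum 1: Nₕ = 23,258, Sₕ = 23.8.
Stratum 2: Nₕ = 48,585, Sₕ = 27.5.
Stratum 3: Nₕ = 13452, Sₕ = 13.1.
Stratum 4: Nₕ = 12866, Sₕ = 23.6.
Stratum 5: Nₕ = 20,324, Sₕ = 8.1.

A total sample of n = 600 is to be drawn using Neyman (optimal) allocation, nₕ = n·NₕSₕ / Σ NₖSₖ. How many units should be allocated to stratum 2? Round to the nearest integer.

1: NₕSₕ = 23258·23.8 = 553540.4
2: NₕSₕ = 48585·27.5 = 1336087.5
3: NₕSₕ = 13452·13.1 = 176221.2
4: NₕSₕ = 12866·23.6 = 303637.6
5: NₕSₕ = 20324·8.1 = 164624.4
Σ NₕSₕ = 2534111.1.
n_2 = 600·1336087.5/2534111.1 = 316.345... → 316.

316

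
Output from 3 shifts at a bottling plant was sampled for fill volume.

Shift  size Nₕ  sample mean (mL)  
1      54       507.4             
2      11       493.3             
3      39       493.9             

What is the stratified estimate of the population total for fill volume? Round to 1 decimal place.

52088.0

1: 54·507.4 = 27399.6
2: 11·493.3 = 5426.3
3: 39·493.9 = 19262.1
τ̂ = Σ Nₕx̄ₕ = 52088.0.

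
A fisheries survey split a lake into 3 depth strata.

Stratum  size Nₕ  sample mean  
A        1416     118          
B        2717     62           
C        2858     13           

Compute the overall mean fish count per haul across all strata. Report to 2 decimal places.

53.31

N = 6991; weights Wₕ = Nₕ/N = (0.2025, 0.3886, 0.4088).
x̄_st = Σ Wₕ·x̄ₕ = 0.2025·118 + 0.3886·62 + 0.4088·13 ≈ 53.3108...
→ 53.31.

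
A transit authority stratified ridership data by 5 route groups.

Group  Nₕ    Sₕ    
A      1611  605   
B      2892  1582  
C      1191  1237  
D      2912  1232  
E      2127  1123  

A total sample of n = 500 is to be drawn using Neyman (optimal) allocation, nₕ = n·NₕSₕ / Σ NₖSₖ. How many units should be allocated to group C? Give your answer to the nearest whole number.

57

A: NₕSₕ = 1611·605 = 974655
B: NₕSₕ = 2892·1582 = 4575144
C: NₕSₕ = 1191·1237 = 1473267
D: NₕSₕ = 2912·1232 = 3587584
E: NₕSₕ = 2127·1123 = 2388621
Σ NₕSₕ = 12999271.
n_C = 500·1473267/12999271 = 56.667... → 57.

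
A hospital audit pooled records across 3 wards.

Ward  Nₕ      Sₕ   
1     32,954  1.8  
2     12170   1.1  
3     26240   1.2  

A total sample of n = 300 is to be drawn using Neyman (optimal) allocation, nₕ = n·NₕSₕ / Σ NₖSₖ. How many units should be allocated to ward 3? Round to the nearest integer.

1: NₕSₕ = 32954·1.8 = 59317.2
2: NₕSₕ = 12170·1.1 = 13387
3: NₕSₕ = 26240·1.2 = 31488
Σ NₕSₕ = 104192.2.
n_3 = 300·31488/104192.2 = 90.663... → 91.

91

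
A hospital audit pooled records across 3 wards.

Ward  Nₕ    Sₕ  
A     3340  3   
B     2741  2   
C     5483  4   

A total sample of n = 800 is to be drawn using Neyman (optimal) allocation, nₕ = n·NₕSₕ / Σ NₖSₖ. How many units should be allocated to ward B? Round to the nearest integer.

117

Σ NₕSₕ = 3340·3 + 2741·2 + 5483·4 = 37434.
Share for B: 5482/37434 = 0.14644.
n_B = 800 × 0.14644 = 117.156... → 117.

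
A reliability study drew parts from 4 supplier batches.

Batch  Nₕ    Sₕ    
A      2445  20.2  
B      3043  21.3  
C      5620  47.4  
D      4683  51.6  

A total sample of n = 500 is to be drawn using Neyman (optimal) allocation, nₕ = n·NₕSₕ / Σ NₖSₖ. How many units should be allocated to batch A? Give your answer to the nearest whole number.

40

Σ NₕSₕ = 2445·20.2 + 3043·21.3 + 5620·47.4 + 4683·51.6 = 622235.7.
Share for A: 49389/622235.7 = 0.07937.
n_A = 500 × 0.07937 = 39.687... → 40.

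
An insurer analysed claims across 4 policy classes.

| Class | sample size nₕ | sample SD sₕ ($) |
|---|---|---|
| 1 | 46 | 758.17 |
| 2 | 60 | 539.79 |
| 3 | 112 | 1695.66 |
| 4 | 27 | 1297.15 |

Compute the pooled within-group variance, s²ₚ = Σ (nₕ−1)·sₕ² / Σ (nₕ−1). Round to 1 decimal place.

Degrees of freedom: 45 + 59 + 111 + 26 = 241.
Σ(nₕ−1)sₕ² = 45·574821.7489 + 59·291373.2441 + 111·2875262.8356 + 26·1682598.1225 = 405959726.039.
s²ₚ = 405959726.039 / 241 = 1684480.191... → 1684480.2.

1684480.2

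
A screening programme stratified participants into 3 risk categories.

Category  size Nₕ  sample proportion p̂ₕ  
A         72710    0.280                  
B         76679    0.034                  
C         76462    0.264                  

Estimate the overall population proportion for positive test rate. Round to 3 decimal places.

0.191

Wₕ = Nₕ/N with N = 225851: 0.3219, 0.3395, 0.3386.
p̂_st = 0.3219·0.280 + 0.3395·0.034 + 0.3386·0.264 ≈ 0.19106... → 0.191.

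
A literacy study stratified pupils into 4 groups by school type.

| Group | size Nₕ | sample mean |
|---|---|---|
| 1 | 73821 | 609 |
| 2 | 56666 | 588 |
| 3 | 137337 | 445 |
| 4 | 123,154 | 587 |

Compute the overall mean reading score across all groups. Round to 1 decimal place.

541.4

N = 73821 + 56666 + 137337 + 123154 = 390978.
Weight each subgroup mean by Nₕ/N and sum.
Σ Nₕx̄ₕ = 73821·609 + 56666·588 + 137337·445 + 123154·587 = 44956989 + 33319608 + 61114965 + 72291398 = 211682960.
Divide by N: 211682960 / 390978 = 541.419... → 541.4.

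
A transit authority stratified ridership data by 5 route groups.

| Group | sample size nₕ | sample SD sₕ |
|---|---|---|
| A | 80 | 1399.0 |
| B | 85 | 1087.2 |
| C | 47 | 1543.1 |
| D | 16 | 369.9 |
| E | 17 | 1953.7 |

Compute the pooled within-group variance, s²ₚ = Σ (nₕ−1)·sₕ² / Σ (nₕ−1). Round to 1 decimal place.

1777349.8

Degrees of freedom: 79 + 84 + 46 + 15 + 16 = 240.
Σ(nₕ−1)sₕ² = 79·1957201 + 84·1182003.84 + 46·2381157.61 + 15·136826.01 + 16·3816943.69 = 426563940.81.
s²ₚ = 426563940.81 / 240 = 1777349.753... → 1777349.8.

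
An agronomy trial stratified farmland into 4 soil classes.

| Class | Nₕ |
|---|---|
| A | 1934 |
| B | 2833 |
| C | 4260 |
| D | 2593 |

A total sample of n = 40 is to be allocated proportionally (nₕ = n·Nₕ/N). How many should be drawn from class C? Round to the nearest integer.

15

Share of class C = 4260/11620 = 0.36661.
Allocate 40 × 0.36661 = 14.664... → 15.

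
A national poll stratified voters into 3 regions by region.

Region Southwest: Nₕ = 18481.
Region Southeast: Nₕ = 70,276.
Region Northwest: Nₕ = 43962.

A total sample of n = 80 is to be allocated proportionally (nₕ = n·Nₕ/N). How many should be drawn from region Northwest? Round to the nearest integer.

26

Share of region Northwest = 43962/132719 = 0.33124.
Allocate 80 × 0.33124 = 26.499... → 26.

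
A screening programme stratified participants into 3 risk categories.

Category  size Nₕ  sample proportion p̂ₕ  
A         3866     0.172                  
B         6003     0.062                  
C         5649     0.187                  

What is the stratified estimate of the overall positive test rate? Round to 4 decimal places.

0.1349

Wₕ = Nₕ/N with N = 15518: 0.2491, 0.3868, 0.3640.
p̂_st = 0.2491·0.172 + 0.3868·0.062 + 0.3640·0.187 ≈ 0.134908... → 0.1349.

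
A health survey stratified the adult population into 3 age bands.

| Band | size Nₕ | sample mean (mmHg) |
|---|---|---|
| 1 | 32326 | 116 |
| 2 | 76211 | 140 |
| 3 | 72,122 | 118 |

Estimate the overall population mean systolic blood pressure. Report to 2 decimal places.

126.92

x̄_st = (Σ Nₕx̄ₕ) / (Σ Nₕ) = (32326·116 + 76211·140 + 72122·118) / 180659
= 22929752 / 180659 = 126.9228... → 126.92.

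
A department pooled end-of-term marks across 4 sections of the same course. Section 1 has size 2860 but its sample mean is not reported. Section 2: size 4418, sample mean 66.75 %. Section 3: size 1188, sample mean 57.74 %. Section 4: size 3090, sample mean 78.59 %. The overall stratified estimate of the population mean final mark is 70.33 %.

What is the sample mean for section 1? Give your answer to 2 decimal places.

72.17

Σ Nₕx̄ₕ = N·μ, so 2860·x̄_1 = 11556·70.33 − (4418·66.75 + 1188·57.74 + 3090·78.59).
= 812733.48 − 606339.72 = 206393.76.
x̄_1 = 206393.76 / 2860 = 72.1657... → 72.17.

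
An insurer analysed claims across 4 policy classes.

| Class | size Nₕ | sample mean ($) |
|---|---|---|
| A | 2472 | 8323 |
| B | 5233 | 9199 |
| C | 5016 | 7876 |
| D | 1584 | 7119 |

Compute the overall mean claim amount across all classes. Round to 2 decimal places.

8353.40

N = 14305; weights Wₕ = Nₕ/N = (0.1728, 0.3658, 0.3506, 0.1107).
x̄_st = Σ Wₕ·x̄ₕ = 0.1728·8323 + 0.3658·9199 + 0.3506·7876 + 0.1107·7119 ≈ 8353.3964...
→ 8353.40.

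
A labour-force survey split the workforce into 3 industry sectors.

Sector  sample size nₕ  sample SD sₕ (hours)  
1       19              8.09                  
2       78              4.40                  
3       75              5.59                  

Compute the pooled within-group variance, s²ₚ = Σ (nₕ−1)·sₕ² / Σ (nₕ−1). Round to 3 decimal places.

1: (19−1)·8.09² = 18·65.4481 = 1178.0658
2: (78−1)·4.40² = 77·19.36 = 1490.72
3: (75−1)·5.59² = 74·31.2481 = 2312.3594
Numerator = 4981.1452; denominator = Σ(nₕ−1) = 169.
s²ₚ = 4981.1452/169 = 29.47423... → 29.474.

29.474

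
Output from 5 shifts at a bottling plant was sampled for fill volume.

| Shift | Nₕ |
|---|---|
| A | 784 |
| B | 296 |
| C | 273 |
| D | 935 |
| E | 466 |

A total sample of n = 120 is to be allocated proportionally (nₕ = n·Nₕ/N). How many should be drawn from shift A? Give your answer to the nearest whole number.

Share of shift A = 784/2754 = 0.28468.
Allocate 120 × 0.28468 = 34.161... → 34.

34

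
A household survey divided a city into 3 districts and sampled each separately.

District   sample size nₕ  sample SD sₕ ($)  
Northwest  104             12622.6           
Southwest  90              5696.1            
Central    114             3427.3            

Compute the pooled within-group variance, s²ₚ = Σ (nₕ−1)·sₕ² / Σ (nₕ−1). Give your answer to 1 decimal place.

67626193.8

Degrees of freedom: 103 + 89 + 113 = 305.
Σ(nₕ−1)sₕ² = 103·159330030.76 + 89·32445555.21 + 113·11746385.29 = 20625989119.74.
s²ₚ = 20625989119.74 / 305 = 67626193.835... → 67626193.8.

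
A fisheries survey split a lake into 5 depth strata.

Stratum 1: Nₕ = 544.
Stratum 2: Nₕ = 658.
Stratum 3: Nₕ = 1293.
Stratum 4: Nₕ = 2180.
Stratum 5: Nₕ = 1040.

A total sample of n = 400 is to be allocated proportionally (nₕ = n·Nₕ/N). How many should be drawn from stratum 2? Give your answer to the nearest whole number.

46

Share of stratum 2 = 658/5715 = 0.11514.
Allocate 400 × 0.11514 = 46.054... → 46.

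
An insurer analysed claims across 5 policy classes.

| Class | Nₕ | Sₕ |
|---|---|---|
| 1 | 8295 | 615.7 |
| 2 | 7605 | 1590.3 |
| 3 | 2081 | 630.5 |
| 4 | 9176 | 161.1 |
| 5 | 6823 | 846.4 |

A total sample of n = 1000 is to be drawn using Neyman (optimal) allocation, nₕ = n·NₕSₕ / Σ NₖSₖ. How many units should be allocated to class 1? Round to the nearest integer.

Σ NₕSₕ = 8295·615.7 + 7605·1590.3 + 2081·630.5 + 9176·161.1 + 6823·846.4 = 25766774.3.
Share for 1: 5107231.5/25766774.3 = 0.19821.
n_1 = 1000 × 0.19821 = 198.210... → 198.

198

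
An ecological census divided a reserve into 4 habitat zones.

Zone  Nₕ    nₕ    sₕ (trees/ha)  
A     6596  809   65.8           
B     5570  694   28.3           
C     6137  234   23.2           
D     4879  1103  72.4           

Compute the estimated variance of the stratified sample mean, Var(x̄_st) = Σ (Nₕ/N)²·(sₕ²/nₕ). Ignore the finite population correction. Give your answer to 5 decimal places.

N = 23182; Wₕ = Nₕ/N.
zone A: (6596/23182)²·65.8²/809 = 0.43327413
zone B: (5570/23182)²·28.3²/694 = 0.06662266
zone C: (6137/23182)²·23.2²/234 = 0.16120205
zone D: (4879/23182)²·72.4²/1103 = 0.21050453
Sum = 0.87160337 → 0.87160.

0.87160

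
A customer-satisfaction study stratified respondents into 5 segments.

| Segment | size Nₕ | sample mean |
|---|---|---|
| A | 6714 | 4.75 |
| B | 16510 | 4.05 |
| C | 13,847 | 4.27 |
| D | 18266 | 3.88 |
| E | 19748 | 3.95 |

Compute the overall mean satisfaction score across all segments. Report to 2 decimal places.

4.09

x̄_st = (Σ Nₕx̄ₕ) / (Σ Nₕ) = (6714·4.75 + 16510·4.05 + 13847·4.27 + 18266·3.88 + 19748·3.95) / 75085
= 306760.37 / 75085 = 4.0855... → 4.09.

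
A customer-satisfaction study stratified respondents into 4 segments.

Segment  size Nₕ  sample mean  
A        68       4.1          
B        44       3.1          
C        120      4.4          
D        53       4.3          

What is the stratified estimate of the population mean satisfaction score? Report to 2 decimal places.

x̄_st = (Σ Nₕx̄ₕ) / (Σ Nₕ) = (68·4.1 + 44·3.1 + 120·4.4 + 53·4.3) / 285
= 1171.1 / 285 = 4.1091... → 4.11.

4.11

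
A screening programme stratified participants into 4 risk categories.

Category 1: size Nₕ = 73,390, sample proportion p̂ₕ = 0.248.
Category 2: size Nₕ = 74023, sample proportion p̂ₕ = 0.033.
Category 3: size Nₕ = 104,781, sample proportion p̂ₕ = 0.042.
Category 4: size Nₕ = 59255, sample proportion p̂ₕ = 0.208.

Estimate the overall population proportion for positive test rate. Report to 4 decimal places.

0.1200

Wₕ = Nₕ/N with N = 311449: 0.2356, 0.2377, 0.3364, 0.1903.
p̂_st = 0.2356·0.248 + 0.2377·0.033 + 0.3364·0.042 + 0.1903·0.208 ≈ 0.119985... → 0.1200.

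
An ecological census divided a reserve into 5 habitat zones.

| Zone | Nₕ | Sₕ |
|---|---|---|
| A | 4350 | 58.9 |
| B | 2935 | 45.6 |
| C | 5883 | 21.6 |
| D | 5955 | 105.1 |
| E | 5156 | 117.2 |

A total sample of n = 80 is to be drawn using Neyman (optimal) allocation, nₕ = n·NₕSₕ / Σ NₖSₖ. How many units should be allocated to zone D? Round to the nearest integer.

Σ NₕSₕ = 4350·58.9 + 2935·45.6 + 5883·21.6 + 5955·105.1 + 5156·117.2 = 1747277.5.
Share for D: 625870.5/1747277.5 = 0.35820.
n_D = 80 × 0.35820 = 28.656... → 29.

29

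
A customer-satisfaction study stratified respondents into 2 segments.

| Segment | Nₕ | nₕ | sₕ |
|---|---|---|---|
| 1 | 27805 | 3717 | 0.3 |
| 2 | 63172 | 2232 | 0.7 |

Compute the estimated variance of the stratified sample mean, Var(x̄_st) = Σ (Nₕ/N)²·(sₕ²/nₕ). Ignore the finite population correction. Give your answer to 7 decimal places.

0.0001081

N = 90977; Wₕ = Nₕ/N.
segment 1: (27805/90977)²·0.3²/3717 = 0.0000022617
segment 2: (63172/90977)²·0.7²/2232 = 0.0001058493
Sum = 0.0001081110 → 0.0001081.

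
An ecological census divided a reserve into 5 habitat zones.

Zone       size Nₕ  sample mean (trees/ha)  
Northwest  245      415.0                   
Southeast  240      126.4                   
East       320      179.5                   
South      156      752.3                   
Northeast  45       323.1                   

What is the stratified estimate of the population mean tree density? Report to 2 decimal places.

319.43

N = 1006; weights Wₕ = Nₕ/N = (0.2435, 0.2386, 0.3181, 0.1551, 0.0447).
x̄_st = Σ Wₕ·x̄ₕ = 0.2435·415.0 + 0.2386·126.4 + 0.3181·179.5 + 0.1551·752.3 + 0.0447·323.1 ≈ 319.4327...
→ 319.43.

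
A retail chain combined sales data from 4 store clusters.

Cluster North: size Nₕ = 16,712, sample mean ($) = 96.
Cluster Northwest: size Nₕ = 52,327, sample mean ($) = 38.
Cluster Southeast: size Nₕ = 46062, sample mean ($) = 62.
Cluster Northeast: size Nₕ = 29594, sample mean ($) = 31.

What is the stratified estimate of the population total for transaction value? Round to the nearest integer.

North: 16712·96 = 1604352
Northwest: 52327·38 = 1988426
Southeast: 46062·62 = 2855844
Northeast: 29594·31 = 917414
τ̂ = Σ Nₕx̄ₕ = 7366036.

7366036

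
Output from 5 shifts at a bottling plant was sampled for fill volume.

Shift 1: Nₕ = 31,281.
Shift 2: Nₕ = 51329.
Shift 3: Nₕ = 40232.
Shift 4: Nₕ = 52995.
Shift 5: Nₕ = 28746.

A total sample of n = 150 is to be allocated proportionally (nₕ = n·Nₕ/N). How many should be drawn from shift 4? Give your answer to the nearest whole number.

N = 31281 + 51329 + 40232 + 52995 + 28746 = 204583.
n_4 = 150·52995/204583 = 38.856... → 39.

39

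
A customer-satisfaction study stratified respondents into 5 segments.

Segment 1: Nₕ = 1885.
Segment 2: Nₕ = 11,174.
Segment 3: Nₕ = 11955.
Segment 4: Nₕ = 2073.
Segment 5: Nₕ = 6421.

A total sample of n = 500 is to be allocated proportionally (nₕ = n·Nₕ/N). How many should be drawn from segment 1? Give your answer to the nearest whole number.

Share of segment 1 = 1885/33508 = 0.05626.
Allocate 500 × 0.05626 = 28.128... → 28.

28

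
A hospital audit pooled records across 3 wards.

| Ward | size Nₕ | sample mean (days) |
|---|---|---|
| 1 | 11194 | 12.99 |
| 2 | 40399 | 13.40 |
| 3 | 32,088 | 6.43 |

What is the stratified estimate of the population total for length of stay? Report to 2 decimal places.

893082.50

Population total = Σ Nₕ·x̄ₕ (each stratum's size times its mean).
11194·12.99 + 40399·13.40 + 32088·6.43 = 145410.06 + 541346.6 + 206325.84 = 893082.50.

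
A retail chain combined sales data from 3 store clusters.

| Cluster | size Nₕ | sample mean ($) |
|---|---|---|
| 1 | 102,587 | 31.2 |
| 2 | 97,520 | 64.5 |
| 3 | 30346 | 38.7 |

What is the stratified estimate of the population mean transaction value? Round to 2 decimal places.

x̄_st = (Σ Nₕx̄ₕ) / (Σ Nₕ) = (102587·31.2 + 97520·64.5 + 30346·38.7) / 230453
= 10665144.6 / 230453 = 46.2790... → 46.28.

46.28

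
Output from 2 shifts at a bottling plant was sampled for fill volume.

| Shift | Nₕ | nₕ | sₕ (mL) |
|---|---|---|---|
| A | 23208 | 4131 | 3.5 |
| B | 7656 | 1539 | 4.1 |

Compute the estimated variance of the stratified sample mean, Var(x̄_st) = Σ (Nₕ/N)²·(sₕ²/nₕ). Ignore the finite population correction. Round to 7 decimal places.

N = 30864. Term for each stratum: Wₕ²sₕ²/nₕ.
Var(x̄_st) = 0.0016766866 + 0.0006720917 = 0.0023487783 → 0.0023488.

0.0023488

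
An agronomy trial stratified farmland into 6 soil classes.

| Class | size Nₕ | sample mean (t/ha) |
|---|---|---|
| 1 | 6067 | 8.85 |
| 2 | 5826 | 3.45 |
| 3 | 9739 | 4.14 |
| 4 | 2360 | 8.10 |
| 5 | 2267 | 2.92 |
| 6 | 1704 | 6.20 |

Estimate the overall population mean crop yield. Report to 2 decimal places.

N = 27963; weights Wₕ = Nₕ/N = (0.2170, 0.2083, 0.3483, 0.0844, 0.0811, 0.0609).
x̄_st = Σ Wₕ·x̄ₕ = 0.2170·8.85 + 0.2083·3.45 + 0.3483·4.14 + 0.0844·8.10 + 0.0811·2.92 + 0.0609·6.20 ≈ 5.3790...
→ 5.38.

5.38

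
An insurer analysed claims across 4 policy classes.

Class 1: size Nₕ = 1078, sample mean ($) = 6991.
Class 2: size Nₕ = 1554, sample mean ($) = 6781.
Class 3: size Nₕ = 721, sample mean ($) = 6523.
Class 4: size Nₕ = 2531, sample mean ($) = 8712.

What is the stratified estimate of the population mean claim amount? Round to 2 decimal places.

N = 5884; weights Wₕ = Nₕ/N = (0.1832, 0.2641, 0.1225, 0.4301).
x̄_st = Σ Wₕ·x̄ₕ = 0.1832·6991 + 0.2641·6781 + 0.1225·6523 + 0.4301·8712 ≈ 7618.4784...
→ 7618.48.

7618.48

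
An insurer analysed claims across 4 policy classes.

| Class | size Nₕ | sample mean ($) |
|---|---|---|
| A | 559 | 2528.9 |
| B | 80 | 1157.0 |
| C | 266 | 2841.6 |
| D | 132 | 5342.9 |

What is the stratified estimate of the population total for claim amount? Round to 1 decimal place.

Estimate total by summing Nₕ·x̄ₕ over strata.
559·2528.9 + 80·1157.0 + 266·2841.6 + 132·5342.9 = 1413655.1 + 92560 + 755865.6 + 705262.8 = 2967343.5.

2967343.5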